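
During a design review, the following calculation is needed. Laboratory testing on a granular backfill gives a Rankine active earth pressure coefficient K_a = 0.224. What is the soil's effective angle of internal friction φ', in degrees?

K_a = tan²(45° − φ/2) ⇒ 45° − φ/2 = arctan(√0.224) = 25.33°.
φ = 2(45° − 25.33°) = 39.34°.

39.3°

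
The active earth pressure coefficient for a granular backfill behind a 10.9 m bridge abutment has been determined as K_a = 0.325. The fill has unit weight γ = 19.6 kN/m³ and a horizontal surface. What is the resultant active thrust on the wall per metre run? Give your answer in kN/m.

P = ½ K_a γ H² = 0.5 × 0.325 × 19.6 × 10.9² = 378.4 kN/m.

378 kN/m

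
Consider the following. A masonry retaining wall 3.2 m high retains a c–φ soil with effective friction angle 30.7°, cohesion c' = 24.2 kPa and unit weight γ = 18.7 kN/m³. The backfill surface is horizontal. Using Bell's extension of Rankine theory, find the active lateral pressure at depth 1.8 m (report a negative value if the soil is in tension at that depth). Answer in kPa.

K_a = (1 − sin φ)/(1 + sin φ) = 0.3240.
σ_a = K_a γ z − 2c√K_a = 0.3240×18.7×1.8 − 2×24.2×0.5692 = -16.64 kPa.

-16.6 kPa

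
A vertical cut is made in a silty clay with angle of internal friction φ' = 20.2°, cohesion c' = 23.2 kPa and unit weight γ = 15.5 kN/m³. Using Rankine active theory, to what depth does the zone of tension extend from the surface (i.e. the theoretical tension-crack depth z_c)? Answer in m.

K_a = tan²(45° − 20.2°/2) = 0.4867; √K_a = 0.6976.
The active pressure is zero where K_a γ z = 2c√K_a, so z_c = 2c/(γ√K_a) = 2×23.2/(15.5×0.6976) = 4.291 m.

4.29 m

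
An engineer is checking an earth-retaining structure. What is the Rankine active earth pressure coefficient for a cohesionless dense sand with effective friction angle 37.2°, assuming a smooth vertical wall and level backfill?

K_a = tan²(45° − φ/2) = tan²(26.40°) = 0.2464.

0.246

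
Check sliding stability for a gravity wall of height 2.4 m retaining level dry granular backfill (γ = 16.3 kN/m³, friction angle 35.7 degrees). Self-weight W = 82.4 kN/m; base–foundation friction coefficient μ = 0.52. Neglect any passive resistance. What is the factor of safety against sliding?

3.47

K_a = tan²(45° − 35.7°/2) = 0.2630.
P_a = ½K_aγH² = 0.5×0.2630×16.3×2.4² = 12.35 kN/m, acting at H/3 = 0.8000 m above the base.
FS_sliding = μW / P_a = 0.52×82.4 / 12.35 = 3.471.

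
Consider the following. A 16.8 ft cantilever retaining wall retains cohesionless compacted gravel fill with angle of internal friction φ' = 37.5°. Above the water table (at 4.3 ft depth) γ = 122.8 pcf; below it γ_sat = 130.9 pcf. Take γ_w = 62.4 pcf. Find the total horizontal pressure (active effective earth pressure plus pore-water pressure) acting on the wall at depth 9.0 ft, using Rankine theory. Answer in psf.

K_a = (1 − sin φ)/(1 + sin φ) = 0.2432.
γ' = 130.9 − 62.4 = 68.50 pcf.
Effective vertical stress at 9.0 ft: σ'_v = 122.8×4.3 + 68.50×4.70 = 850.0 psf.
σ'_h = K_a σ'_v = 0.2432 × 850.0 = 206.7 psf; u = γ_w × 4.70 = 293.3 psf.
Total σ_h = 206.7 + 293.3 = 500.0 psf.

500 psf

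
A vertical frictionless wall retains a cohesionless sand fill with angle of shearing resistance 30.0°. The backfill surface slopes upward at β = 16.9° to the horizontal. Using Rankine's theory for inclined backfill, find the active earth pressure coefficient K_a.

0.386

K_a = cos β · (cos β − √(cos²β − cos²φ)) / (cos β + √(cos²β − cos²φ)).
cos β = 0.9568, cos φ = 0.8660, √(cos²β − cos²φ) = 0.4068.
K_a = 0.9568 × (0.9568 − 0.4068)/(0.9568 + 0.4068) = 0.3859.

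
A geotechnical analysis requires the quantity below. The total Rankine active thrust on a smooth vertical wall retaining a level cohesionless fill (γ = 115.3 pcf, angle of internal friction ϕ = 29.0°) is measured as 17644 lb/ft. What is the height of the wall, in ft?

K_a = 0.3470. P_a = ½ K_a γ H² ⇒ H = √(2P_a/(K_a γ)).
H = √(2×17644/(0.3470×115.3)) = 29.70 ft.

29.7 ft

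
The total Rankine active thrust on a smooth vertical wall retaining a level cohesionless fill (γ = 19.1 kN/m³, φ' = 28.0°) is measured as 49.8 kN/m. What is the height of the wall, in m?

3.80 m

K_a = 0.3610. P_a = ½ K_a γ H² ⇒ H = √(2P_a/(K_a γ)).
H = √(2×49.8/(0.3610×19.1)) = 3.800 m.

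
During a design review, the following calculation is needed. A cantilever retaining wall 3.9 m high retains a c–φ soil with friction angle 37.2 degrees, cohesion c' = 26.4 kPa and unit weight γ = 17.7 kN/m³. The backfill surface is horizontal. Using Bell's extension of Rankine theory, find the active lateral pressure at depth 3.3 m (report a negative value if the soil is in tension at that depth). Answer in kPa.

K_a = (1 − sin φ)/(1 + sin φ) = 0.2464.
σ_a = K_a γ z − 2c√K_a = 0.2464×17.7×3.3 − 2×26.4×0.4964 = -11.82 kPa.

-11.8 kPa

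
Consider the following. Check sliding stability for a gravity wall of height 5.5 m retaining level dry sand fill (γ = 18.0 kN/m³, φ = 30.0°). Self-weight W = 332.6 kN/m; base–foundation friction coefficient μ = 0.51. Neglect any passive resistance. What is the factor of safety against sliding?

K_a = tan²(45° − 30.0°/2) = 0.3333.
P_a = ½K_aγH² = 0.5×0.3333×18.0×5.5² = 90.75 kN/m, acting at H/3 = 1.833 m above the base.
FS_sliding = μW / P_a = 0.51×332.6 / 90.75 = 1.869.

1.87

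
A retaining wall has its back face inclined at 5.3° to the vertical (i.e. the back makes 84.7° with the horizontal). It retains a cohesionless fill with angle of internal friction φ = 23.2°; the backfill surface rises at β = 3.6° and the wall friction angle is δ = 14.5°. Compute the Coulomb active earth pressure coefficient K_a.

K_a = sin²(α+φ) / [sin²α · sin(α−δ) · (1 + √{sin(φ+δ)sin(φ−β) / (sin(α−δ)sin(α+β))})²].
With α = 84.7°, φ = 23.2°, δ = 14.5°, β = 3.6°: K_a = 0.4510.

0.451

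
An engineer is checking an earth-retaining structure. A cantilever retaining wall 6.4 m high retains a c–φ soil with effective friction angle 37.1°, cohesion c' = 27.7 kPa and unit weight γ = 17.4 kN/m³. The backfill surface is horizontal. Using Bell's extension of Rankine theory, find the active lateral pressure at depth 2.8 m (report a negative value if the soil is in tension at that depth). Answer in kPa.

-15.5 kPa

K_a = (1 − sin φ)/(1 + sin φ) = 0.2475.
σ_a = K_a γ z − 2c√K_a = 0.2475×17.4×2.8 − 2×27.7×0.4975 = -15.50 kPa.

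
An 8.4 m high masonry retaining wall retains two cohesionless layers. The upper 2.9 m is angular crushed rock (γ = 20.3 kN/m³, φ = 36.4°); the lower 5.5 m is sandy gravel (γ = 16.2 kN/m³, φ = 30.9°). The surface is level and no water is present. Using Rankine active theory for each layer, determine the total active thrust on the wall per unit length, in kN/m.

205 kN/m

K_a1 = tan²(45°−36.4°/2) = 0.2552; K_a2 = tan²(45°−30.9°/2) = 0.3214.
Layer 1: σ at base = K_a1 γ₁ h₁ = 15.02 kPa; P₁ = ½×15.02×2.9 = 21.78.
Layer 2: σ_v at top = γ₁h₁ = 58.87; σ_h top = K_a2×58.87 = 18.92; σ_h base = K_a2×(58.87+16.2×5.5) = 47.56.
P₂ = ½(18.92+47.56)×5.5 = 182.8. Total P_a = 21.78+182.8 = 204.6 kN/m.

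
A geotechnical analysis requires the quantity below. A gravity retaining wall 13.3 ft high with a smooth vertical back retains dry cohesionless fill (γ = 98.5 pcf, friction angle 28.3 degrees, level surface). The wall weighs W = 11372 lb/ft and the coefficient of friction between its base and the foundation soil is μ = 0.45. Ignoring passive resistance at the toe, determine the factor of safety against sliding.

1.65

K_a = tan²(45° − 28.3°/2) = 0.3568.
P_a = ½K_aγH² = 0.5×0.3568×98.5×13.3² = 3108 lb/ft, acting at H/3 = 4.433 ft above the base.
FS_sliding = μW / P_a = 0.45×11372 / 3108 = 1.646.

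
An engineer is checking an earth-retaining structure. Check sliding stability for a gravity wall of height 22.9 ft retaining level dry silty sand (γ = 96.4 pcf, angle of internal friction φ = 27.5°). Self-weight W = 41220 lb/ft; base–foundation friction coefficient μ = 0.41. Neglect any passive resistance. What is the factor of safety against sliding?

K_a = tan²(45° − 27.5°/2) = 0.3682.
P_a = ½K_aγH² = 0.5×0.3682×96.4×22.9² = 9307 lb/ft, acting at H/3 = 7.633 ft above the base.
FS_sliding = μW / P_a = 0.41×41220 / 9307 = 1.816.

1.82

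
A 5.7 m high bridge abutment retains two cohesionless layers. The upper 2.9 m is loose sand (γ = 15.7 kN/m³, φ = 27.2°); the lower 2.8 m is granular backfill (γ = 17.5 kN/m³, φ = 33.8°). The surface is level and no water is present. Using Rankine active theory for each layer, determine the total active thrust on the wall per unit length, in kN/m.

K_a1 = tan²(45°−27.2°/2) = 0.3726; K_a2 = tan²(45°−33.8°/2) = 0.2851.
Layer 1: σ at base = K_a1 γ₁ h₁ = 16.96 kPa; P₁ = ½×16.96×2.9 = 24.60.
Layer 2: σ_v at top = γ₁h₁ = 45.53; σ_h top = K_a2×45.53 = 12.98; σ_h base = K_a2×(45.53+17.5×2.8) = 26.95.
P₂ = ½(12.98+26.95)×2.8 = 55.90. Total P_a = 24.60+55.90 = 80.50 kN/m.

80.5 kN/m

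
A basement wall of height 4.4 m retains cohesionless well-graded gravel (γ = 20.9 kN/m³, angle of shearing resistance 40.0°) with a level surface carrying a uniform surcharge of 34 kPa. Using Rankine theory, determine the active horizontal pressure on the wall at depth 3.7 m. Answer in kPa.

24.2 kPa

K_a = (1 − sin φ)/(1 + sin φ) = 0.2174.
σ_v = γz + q = 20.9 × 3.7 + 34 = 111.3 kPa.
σ_h = K_a σ_v = 0.2174 × 111.3 = 24.21 kPa.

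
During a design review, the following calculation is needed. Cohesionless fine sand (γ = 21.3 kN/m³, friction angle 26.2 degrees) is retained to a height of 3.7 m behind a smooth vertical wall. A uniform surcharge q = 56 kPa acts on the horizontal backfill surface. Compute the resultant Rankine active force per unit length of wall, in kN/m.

K_a = tan²(45° − φ/2) = 0.3874.
Soil triangle: ½ K_a γ H² = 0.5×0.3874×21.3×3.7² = 56.49 kN/m.
Surcharge rectangle: K_a q H = 0.3874×56×3.7 = 80.28 kN/m.
Total = 56.49 + 80.28 = 136.8 kN/m.

137 kN/m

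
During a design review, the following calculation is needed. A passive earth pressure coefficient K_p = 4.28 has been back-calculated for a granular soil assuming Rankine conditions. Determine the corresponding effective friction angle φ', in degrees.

38.4°

K_p = (1+sin φ)/(1−sin φ) ⇒ sin φ = (K_p − 1)/(K_p + 1) = 0.6212.
φ = arcsin(0.6212) = 38.40°.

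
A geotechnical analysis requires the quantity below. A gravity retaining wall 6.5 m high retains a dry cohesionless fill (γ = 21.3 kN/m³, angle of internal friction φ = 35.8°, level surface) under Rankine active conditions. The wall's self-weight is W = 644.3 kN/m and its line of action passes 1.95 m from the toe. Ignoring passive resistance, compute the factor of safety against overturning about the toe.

K_a = tan²(45° − 35.8°/2) = 0.2619.
P_a = ½K_aγH² = 0.5×0.2619×21.3×6.5² = 117.8 kN/m, acting at H/3 = 2.167 m above the base.
Overturning moment M_o = P_a × H/3 = 117.8 × 2.167 = 255.3.
Resisting moment M_r = W × 1.95 = 644.3 × 1.95 = 1256.
FS_overturning = M_r/M_o = 1256/255.3 = 4.921.

4.92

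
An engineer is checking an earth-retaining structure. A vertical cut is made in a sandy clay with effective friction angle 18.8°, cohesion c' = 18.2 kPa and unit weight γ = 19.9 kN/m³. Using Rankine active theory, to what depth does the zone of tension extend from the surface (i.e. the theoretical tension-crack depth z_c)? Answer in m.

2.55 m

K_a = tan²(45° − 18.8°/2) = 0.5126; √K_a = 0.7159.
The active pressure is zero where K_a γ z = 2c√K_a, so z_c = 2c/(γ√K_a) = 2×18.2/(19.9×0.7159) = 2.555 m.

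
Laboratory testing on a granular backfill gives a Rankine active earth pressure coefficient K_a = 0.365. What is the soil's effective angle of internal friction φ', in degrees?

K_a = tan²(45° − φ/2) ⇒ 45° − φ/2 = arctan(√0.365) = 31.14°.
φ = 2(45° − 31.14°) = 27.72°.

27.7°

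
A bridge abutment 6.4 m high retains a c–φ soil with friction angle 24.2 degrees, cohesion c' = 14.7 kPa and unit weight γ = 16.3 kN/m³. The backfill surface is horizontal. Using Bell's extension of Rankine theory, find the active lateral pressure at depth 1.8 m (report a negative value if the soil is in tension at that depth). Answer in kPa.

-6.74 kPa

K_a = (1 − sin φ)/(1 + sin φ) = 0.4185.
σ_a = K_a γ z − 2c√K_a = 0.4185×16.3×1.8 − 2×14.7×0.6469 = -6.740 kPa.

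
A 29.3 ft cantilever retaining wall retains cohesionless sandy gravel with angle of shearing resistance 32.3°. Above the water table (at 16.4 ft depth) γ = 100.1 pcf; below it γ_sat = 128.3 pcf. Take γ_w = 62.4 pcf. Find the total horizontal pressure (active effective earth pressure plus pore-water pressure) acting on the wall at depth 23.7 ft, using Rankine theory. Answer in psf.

1100 psf

K_a = (1 − sin φ)/(1 + sin φ) = 0.3035.
γ' = 128.3 − 62.4 = 65.90 pcf.
Effective vertical stress at 23.7 ft: σ'_v = 100.1×16.4 + 65.90×7.30 = 2123 psf.
σ'_h = K_a σ'_v = 0.3035 × 2123 = 644.2 psf; u = γ_w × 7.30 = 455.5 psf.
Total σ_h = 644.2 + 455.5 = 1100 psf.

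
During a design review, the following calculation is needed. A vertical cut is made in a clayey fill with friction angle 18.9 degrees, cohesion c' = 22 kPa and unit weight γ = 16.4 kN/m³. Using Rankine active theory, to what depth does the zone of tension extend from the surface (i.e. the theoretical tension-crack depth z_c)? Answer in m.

3.75 m

K_a = tan²(45° − 18.9°/2) = 0.5107; √K_a = 0.7146.
The active pressure is zero where K_a γ z = 2c√K_a, so z_c = 2c/(γ√K_a) = 2×22/(16.4×0.7146) = 3.754 m.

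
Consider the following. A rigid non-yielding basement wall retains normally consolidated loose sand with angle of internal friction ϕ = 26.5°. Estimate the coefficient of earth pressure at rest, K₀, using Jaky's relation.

K₀ = 1 − sin φ' = 1 − sin 26.5° = 0.5538.

0.554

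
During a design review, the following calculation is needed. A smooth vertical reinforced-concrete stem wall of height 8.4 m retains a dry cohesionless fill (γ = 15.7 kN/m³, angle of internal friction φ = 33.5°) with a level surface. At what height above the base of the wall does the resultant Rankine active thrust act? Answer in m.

K_a = 0.2887.
The pressure distribution is triangular, so the resultant acts at H/3 above the base = 8.4/3 = 2.800 m.

2.80 m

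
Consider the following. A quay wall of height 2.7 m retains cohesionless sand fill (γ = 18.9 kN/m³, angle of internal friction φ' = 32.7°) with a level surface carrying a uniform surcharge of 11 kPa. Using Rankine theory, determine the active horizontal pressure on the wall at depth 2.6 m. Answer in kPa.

K_a = (1 − sin φ)/(1 + sin φ) = 0.2985.
σ_v = γz + q = 18.9 × 2.6 + 11 = 60.14 kPa.
σ_h = K_a σ_v = 0.2985 × 60.14 = 17.95 kPa.

18.0 kPa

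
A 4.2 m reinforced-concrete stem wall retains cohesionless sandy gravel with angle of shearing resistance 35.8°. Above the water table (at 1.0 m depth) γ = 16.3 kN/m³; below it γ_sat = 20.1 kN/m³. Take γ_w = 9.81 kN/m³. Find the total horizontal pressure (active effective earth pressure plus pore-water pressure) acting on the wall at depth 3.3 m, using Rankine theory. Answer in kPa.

33.0 kPa

K_a = (1 − sin φ)/(1 + sin φ) = 0.2619.
γ' = 20.1 − 9.81 = 10.29 kN/m³.
Effective vertical stress at 3.3 m: σ'_v = 16.3×1.0 + 10.29×2.30 = 39.97 kPa.
σ'_h = K_a σ'_v = 0.2619 × 39.97 = 10.47 kPa; u = γ_w × 2.30 = 22.56 kPa.
Total σ_h = 10.47 + 22.56 = 33.03 kPa.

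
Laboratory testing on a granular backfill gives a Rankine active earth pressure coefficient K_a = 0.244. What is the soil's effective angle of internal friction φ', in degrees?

37.4°

K_a = tan²(45° − φ/2) ⇒ 45° − φ/2 = arctan(√0.244) = 26.29°.
φ = 2(45° − 26.29°) = 37.42°.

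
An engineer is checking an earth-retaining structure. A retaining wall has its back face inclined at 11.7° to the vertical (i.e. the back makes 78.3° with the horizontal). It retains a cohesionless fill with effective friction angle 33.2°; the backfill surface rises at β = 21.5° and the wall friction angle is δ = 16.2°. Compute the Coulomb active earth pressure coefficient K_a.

0.506

K_a = sin²(α+φ) / [sin²α · sin(α−δ) · (1 + √{sin(φ+δ)sin(φ−β) / (sin(α−δ)sin(α+β))})²].
With α = 78.3°, φ = 33.2°, δ = 16.2°, β = 21.5°: K_a = 0.5063.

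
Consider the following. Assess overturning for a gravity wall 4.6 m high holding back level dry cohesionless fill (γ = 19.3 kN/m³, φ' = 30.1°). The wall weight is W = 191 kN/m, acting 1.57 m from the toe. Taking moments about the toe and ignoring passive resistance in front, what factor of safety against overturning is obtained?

2.88

K_a = tan²(45° − 30.1°/2) = 0.3320.
P_a = ½K_aγH² = 0.5×0.3320×19.3×4.6² = 67.79 kN/m, acting at H/3 = 1.533 m above the base.
Overturning moment M_o = P_a × H/3 = 67.79 × 1.533 = 103.9.
Resisting moment M_r = W × 1.57 = 191 × 1.57 = 299.9.
FS_overturning = M_r/M_o = 299.9/103.9 = 2.885.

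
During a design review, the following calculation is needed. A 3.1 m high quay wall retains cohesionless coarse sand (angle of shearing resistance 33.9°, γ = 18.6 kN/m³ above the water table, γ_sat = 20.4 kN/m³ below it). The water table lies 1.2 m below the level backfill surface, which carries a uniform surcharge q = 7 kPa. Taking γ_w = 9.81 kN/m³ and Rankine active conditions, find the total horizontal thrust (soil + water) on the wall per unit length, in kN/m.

K_a = tan²(45° − φ/2) = 0.2839.
γ' = 20.4 − 9.81 = 10.59 kN/m³. h₂ = H − d_w = 1.9 m.
σ'_h: at surface K_a·q = 1.987; at WT K_a(q+γd_w) = 8.324; at base K_a(q+γd_w+γ'h₂) = 14.04 kPa.
P₁ = ½(1.987+8.324)×1.2 = 6.187; P₂ = ½(8.324+14.04)×1.9 = 21.24; P_w = ½γ_w h₂² = 17.71.
Total = 6.187+21.24+17.71 = 45.14 kN/m.

45.1 kN/m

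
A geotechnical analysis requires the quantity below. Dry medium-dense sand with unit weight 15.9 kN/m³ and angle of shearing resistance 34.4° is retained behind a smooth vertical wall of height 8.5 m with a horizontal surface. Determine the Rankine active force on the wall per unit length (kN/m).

K_a = tan²(45° − φ/2) = 0.2780.
P_a = ½ K_a γ H² = 0.5 × 0.2780 × 15.9 × 8.5² = 159.7 kN/m.

160 kN/m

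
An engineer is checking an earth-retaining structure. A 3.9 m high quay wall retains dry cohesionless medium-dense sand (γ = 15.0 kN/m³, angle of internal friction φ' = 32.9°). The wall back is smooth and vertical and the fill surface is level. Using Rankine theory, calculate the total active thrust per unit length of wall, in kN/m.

33.8 kN/m

K_a = tan²(45° − φ/2) = 0.2960.
P_a = ½ K_a γ H² = 0.5 × 0.2960 × 15.0 × 3.9² = 33.77 kN/m.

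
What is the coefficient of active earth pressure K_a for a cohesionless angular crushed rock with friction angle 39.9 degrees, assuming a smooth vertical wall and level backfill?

K_a = (1 − sin φ)/(1 + sin φ) = (1 − sin 39.9°)/(1 + sin 39.9°) = 0.2184.

0.218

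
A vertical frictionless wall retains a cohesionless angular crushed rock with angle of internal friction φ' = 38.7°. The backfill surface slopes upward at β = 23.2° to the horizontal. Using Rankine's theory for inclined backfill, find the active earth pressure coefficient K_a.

0.284

K_a = cos β · (cos β − √(cos²β − cos²φ)) / (cos β + √(cos²β − cos²φ)).
cos β = 0.9191, cos φ = 0.7804, √(cos²β − cos²φ) = 0.4855.
K_a = 0.9191 × (0.9191 − 0.4855)/(0.9191 + 0.4855) = 0.2837.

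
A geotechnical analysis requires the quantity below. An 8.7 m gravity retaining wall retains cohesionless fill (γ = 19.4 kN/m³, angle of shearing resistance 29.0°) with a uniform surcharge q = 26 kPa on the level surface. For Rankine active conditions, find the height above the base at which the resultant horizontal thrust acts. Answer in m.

K_a = 0.3470.
Triangular part P₁ = ½K_aγH² = 254.7 at H/3 = 2.900 m; rectangular part P₂ = K_a q H = 78.49 at H/2 = 4.350 m.
ȳ = (P₁·2.900 + P₂·4.350)/(P₁+P₂) = 3.242 m.

3.24 m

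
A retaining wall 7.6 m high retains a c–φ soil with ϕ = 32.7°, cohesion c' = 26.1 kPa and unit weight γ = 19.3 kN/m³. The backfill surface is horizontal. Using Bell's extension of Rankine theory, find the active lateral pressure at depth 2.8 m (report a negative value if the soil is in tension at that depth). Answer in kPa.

-12.4 kPa

K_a = (1 − sin φ)/(1 + sin φ) = 0.2985.
σ_a = K_a γ z − 2c√K_a = 0.2985×19.3×2.8 − 2×26.1×0.5464 = -12.39 kPa.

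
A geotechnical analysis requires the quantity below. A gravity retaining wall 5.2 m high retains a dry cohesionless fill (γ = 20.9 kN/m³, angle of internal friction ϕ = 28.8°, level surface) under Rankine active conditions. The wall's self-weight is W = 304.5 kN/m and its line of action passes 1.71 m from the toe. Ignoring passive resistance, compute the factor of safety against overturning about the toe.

3.04

K_a = tan²(45° − 28.8°/2) = 0.3498.
P_a = ½K_aγH² = 0.5×0.3498×20.9×5.2² = 98.83 kN/m, acting at H/3 = 1.733 m above the base.
Overturning moment M_o = P_a × H/3 = 98.83 × 1.733 = 171.3.
Resisting moment M_r = W × 1.71 = 304.5 × 1.71 = 520.7.
FS_overturning = M_r/M_o = 520.7/171.3 = 3.040.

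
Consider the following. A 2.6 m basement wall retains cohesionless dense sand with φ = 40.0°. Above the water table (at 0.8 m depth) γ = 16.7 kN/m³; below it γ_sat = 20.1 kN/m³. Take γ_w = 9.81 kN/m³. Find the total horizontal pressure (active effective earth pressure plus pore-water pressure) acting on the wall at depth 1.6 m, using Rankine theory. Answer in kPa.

K_a = (1 − sin φ)/(1 + sin φ) = 0.2174.
γ' = 20.1 − 9.81 = 10.29 kN/m³.
Effective vertical stress at 1.6 m: σ'_v = 16.7×0.8 + 10.29×0.800 = 21.59 kPa.
σ'_h = K_a σ'_v = 0.2174 × 21.59 = 4.695 kPa; u = γ_w × 0.800 = 7.848 kPa.
Total σ_h = 4.695 + 7.848 = 12.54 kPa.

12.5 kPa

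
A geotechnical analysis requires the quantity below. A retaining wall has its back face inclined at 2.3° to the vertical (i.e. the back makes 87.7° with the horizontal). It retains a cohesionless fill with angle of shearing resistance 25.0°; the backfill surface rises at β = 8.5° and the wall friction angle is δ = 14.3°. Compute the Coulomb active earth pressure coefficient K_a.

0.432

K_a = sin²(α+φ) / [sin²α · sin(α−δ) · (1 + √{sin(φ+δ)sin(φ−β) / (sin(α−δ)sin(α+β))})²].
With α = 87.7°, φ = 25.0°, δ = 14.3°, β = 8.5°: K_a = 0.4323.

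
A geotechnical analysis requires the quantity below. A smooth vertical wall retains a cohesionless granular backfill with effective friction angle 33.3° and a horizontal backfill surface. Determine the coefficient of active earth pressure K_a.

K_a = tan²(45° − φ/2) = tan²(28.35°) = 0.2911.

0.291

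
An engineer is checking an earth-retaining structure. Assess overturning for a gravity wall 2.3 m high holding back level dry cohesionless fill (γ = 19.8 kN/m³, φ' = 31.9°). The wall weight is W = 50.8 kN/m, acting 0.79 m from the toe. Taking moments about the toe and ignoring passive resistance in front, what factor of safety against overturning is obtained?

3.24

K_a = tan²(45° − 31.9°/2) = 0.3085.
P_a = ½K_aγH² = 0.5×0.3085×19.8×2.3² = 16.16 kN/m, acting at H/3 = 0.7667 m above the base.
Overturning moment M_o = P_a × H/3 = 16.16 × 0.7667 = 12.39.
Resisting moment M_r = W × 0.79 = 50.8 × 0.79 = 40.13.
FS_overturning = M_r/M_o = 40.13/12.39 = 3.240.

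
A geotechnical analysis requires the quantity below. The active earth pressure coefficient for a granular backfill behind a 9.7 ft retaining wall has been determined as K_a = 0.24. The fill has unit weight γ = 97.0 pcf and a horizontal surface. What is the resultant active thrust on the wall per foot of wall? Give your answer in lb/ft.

P = ½ K_a γ H² = 0.5 × 0.24 × 97.0 × 9.7² = 1095 lb/ft.

1100 lb/ft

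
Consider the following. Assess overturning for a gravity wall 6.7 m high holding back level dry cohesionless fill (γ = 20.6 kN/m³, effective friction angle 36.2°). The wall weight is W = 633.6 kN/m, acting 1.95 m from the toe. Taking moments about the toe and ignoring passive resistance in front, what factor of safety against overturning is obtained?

K_a = tan²(45° − 36.2°/2) = 0.2574.
P_a = ½K_aγH² = 0.5×0.2574×20.6×6.7² = 119.0 kN/m, acting at H/3 = 2.233 m above the base.
Overturning moment M_o = P_a × H/3 = 119.0 × 2.233 = 265.8.
Resisting moment M_r = W × 1.95 = 633.6 × 1.95 = 1236.
FS_overturning = M_r/M_o = 1236/265.8 = 4.649.

4.65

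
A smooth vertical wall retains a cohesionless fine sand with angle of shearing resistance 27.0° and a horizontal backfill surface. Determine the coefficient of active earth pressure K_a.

K_a = tan²(45° − φ/2) = tan²(31.50°) = 0.3755.

0.376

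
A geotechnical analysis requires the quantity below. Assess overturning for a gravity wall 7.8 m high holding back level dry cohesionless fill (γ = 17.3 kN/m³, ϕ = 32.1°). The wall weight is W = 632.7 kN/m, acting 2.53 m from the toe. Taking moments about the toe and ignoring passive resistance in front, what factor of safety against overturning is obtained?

K_a = tan²(45° − 32.1°/2) = 0.3060.
P_a = ½K_aγH² = 0.5×0.3060×17.3×7.8² = 161.0 kN/m, acting at H/3 = 2.600 m above the base.
Overturning moment M_o = P_a × H/3 = 161.0 × 2.600 = 418.7.
Resisting moment M_r = W × 2.53 = 632.7 × 2.53 = 1601.
FS_overturning = M_r/M_o = 1601/418.7 = 3.823.

3.82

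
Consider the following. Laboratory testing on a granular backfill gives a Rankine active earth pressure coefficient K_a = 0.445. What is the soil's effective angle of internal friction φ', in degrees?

K_a = tan²(45° − φ/2) ⇒ 45° − φ/2 = arctan(√0.445) = 33.71°.
φ = 2(45° − 33.71°) = 22.59°.

22.6°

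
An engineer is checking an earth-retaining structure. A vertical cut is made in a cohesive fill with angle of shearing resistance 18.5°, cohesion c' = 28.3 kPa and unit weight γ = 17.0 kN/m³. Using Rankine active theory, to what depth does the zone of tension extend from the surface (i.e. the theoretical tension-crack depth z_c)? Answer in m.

K_a = tan²(45° − 18.5°/2) = 0.5183; √K_a = 0.7199.
The active pressure is zero where K_a γ z = 2c√K_a, so z_c = 2c/(γ√K_a) = 2×28.3/(17.0×0.7199) = 4.625 m.

4.62 m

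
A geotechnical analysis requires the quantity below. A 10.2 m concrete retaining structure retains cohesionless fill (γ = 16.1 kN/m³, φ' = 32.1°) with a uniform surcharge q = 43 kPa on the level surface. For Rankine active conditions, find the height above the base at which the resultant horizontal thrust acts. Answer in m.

3.98 m

K_a = 0.3060.
Triangular part P₁ = ½K_aγH² = 256.3 at H/3 = 3.400 m; rectangular part P₂ = K_a q H = 134.2 at H/2 = 5.100 m.
ȳ = (P₁·3.400 + P₂·5.100)/(P₁+P₂) = 3.984 m.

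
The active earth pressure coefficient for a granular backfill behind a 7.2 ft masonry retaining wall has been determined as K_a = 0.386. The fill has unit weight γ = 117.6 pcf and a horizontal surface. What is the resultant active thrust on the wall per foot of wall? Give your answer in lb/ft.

P = ½ K_a γ H² = 0.5 × 0.386 × 117.6 × 7.2² = 1177 lb/ft.

1180 lb/ft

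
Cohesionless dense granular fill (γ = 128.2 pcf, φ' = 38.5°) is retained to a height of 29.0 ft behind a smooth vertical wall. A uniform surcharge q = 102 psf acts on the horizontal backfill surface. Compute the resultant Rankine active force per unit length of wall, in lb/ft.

K_a = tan²(45° − φ/2) = 0.2327.
Soil triangle: ½ K_a γ H² = 0.5×0.2327×128.2×29.0² = 12540 lb/ft.
Surcharge rectangle: K_a q H = 0.2327×102×29.0 = 688.2 lb/ft.
Total = 12540 + 688.2 = 13230 lb/ft.

13200 lb/ft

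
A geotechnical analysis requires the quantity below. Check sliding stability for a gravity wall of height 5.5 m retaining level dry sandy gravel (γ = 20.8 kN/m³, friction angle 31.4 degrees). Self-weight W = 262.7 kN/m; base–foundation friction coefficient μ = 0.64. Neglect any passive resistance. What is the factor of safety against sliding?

1.70

K_a = tan²(45° − 31.4°/2) = 0.3149.
P_a = ½K_aγH² = 0.5×0.3149×20.8×5.5² = 99.07 kN/m, acting at H/3 = 1.833 m above the base.
FS_sliding = μW / P_a = 0.64×262.7 / 99.07 = 1.697.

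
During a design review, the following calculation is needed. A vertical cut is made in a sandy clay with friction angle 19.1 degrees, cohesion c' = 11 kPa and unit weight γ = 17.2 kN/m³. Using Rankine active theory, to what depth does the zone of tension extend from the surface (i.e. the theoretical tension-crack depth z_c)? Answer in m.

1.80 m

K_a = tan²(45° − 19.1°/2) = 0.5069; √K_a = 0.7120.
The active pressure is zero where K_a γ z = 2c√K_a, so z_c = 2c/(γ√K_a) = 2×11/(17.2×0.7120) = 1.797 m.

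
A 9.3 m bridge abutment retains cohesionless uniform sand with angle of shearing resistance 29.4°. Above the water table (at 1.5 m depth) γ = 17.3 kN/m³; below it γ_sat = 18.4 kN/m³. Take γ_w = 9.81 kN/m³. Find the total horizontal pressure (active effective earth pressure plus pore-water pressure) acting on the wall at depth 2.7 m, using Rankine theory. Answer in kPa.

24.2 kPa

K_a = (1 − sin φ)/(1 + sin φ) = 0.3415.
γ' = 18.4 − 9.81 = 8.590 kN/m³.
Effective vertical stress at 2.7 m: σ'_v = 17.3×1.5 + 8.590×1.20 = 36.26 kPa.
σ'_h = K_a σ'_v = 0.3415 × 36.26 = 12.38 kPa; u = γ_w × 1.20 = 11.77 kPa.
Total σ_h = 12.38 + 11.77 = 24.15 kPa.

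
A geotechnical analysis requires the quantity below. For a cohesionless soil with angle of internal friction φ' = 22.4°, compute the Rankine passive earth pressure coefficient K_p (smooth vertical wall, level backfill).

K_p = (1 + sin φ)/(1 − sin φ) = tan²(45° + 22.4°/2) = 2.231.

2.23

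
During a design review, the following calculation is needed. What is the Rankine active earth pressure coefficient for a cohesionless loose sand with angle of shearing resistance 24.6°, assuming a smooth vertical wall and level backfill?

0.412

K_a = tan²(45° − φ/2) = tan²(32.70°) = 0.4121.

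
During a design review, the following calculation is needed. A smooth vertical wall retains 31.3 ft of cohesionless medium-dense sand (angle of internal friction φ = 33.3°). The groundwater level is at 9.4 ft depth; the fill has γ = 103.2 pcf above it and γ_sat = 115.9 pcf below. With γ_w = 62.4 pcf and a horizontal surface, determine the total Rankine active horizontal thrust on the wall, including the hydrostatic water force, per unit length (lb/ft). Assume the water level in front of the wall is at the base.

26200 lb/ft

K_a = tan²(45° − φ/2) = 0.2911.
γ' = 115.9 − 62.4 = 53.50 pcf. Depth below WT = 21.9 ft.
σ'_h at WT = K_a γ d_w = 282.4 psf; at base = 282.4 + K_a γ' × 21.9 = 623.5 psf.
P₁ (0–9.4 ft) = ½×282.4×9.4 = 1327. P₂ (9.4–31.3 ft) = ½(282.4+623.5)×21.9 = 9920.
P_w = ½ γ_w h₂² = 0.5×62.4×21.9² = 14960. Total = 1327+9920+14960 = 26210 lb/ft.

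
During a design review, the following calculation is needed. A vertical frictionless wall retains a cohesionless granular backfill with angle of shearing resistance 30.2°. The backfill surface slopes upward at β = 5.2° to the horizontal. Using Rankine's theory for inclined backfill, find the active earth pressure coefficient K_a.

0.335

K_a = cos β · (cos β − √(cos²β − cos²φ)) / (cos β + √(cos²β − cos²φ)).
cos β = 0.9959, cos φ = 0.8643, √(cos²β − cos²φ) = 0.4948.
K_a = 0.9959 × (0.9959 − 0.4948)/(0.9959 + 0.4948) = 0.3348.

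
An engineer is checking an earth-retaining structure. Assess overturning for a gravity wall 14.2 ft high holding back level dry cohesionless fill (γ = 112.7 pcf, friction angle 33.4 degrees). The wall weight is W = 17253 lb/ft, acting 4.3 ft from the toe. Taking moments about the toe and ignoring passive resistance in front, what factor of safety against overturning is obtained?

4.76

K_a = tan²(45° − 33.4°/2) = 0.2899.
P_a = ½K_aγH² = 0.5×0.2899×112.7×14.2² = 3294 lb/ft, acting at H/3 = 4.733 ft above the base.
Overturning moment M_o = P_a × H/3 = 3294 × 4.733 = 15590.
Resisting moment M_r = W × 4.3 = 17253 × 4.3 = 74190.
FS_overturning = M_r/M_o = 74190/15590 = 4.758.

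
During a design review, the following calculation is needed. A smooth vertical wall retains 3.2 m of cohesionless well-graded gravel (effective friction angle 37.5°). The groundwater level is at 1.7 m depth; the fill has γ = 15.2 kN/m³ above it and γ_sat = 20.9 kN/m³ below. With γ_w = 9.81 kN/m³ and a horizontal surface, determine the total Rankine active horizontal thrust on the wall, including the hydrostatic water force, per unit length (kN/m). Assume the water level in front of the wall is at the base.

K_a = tan²(45° − φ/2) = 0.2432.
γ' = 20.9 − 9.81 = 11.09 kN/m³. Depth below WT = 1.5 m.
σ'_h at WT = K_a γ d_w = 6.284 kPa; at base = 6.284 + K_a γ' × 1.5 = 10.33 kPa.
P₁ (0–1.7 m) = ½×6.284×1.7 = 5.341. P₂ (1.7–3.2 m) = ½(6.284+10.33)×1.5 = 12.46.
P_w = ½ γ_w h₂² = 0.5×9.81×1.5² = 11.04. Total = 5.341+12.46+11.04 = 28.84 kN/m.

28.8 kN/m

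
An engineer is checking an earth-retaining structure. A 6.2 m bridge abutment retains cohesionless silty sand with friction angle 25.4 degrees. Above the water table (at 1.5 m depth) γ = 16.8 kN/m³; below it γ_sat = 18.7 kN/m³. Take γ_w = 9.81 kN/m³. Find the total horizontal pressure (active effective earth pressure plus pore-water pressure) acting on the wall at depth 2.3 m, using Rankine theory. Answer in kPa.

K_a = (1 − sin φ)/(1 + sin φ) = 0.3996.
γ' = 18.7 − 9.81 = 8.890 kN/m³.
Effective vertical stress at 2.3 m: σ'_v = 16.8×1.5 + 8.890×0.800 = 32.31 kPa.
σ'_h = K_a σ'_v = 0.3996 × 32.31 = 12.91 kPa; u = γ_w × 0.800 = 7.848 kPa.
Total σ_h = 12.91 + 7.848 = 20.76 kPa.

20.8 kPa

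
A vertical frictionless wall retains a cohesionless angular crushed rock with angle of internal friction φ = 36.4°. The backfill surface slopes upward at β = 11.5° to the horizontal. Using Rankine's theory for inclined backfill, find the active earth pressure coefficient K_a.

K_a = cos β · (cos β − √(cos²β − cos²φ)) / (cos β + √(cos²β − cos²φ)).
cos β = 0.9799, cos φ = 0.8049, √(cos²β − cos²φ) = 0.5589.
K_a = 0.9799 × (0.9799 − 0.5589)/(0.9799 + 0.5589) = 0.2681.

0.268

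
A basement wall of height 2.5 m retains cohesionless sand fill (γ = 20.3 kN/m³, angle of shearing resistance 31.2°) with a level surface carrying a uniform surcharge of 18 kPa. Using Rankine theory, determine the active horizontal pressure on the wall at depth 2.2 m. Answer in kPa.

19.9 kPa

K_a = (1 − sin φ)/(1 + sin φ) = 0.3175.
σ_v = γz + q = 20.3 × 2.2 + 18 = 62.66 kPa.
σ_h = K_a σ_v = 0.3175 × 62.66 = 19.89 kPa.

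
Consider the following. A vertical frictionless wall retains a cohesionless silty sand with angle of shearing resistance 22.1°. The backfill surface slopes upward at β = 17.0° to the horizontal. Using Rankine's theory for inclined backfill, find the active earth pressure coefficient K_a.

0.577

K_a = cos β · (cos β − √(cos²β − cos²φ)) / (cos β + √(cos²β − cos²φ)).
cos β = 0.9563, cos φ = 0.9265, √(cos²β − cos²φ) = 0.2368.
K_a = 0.9563 × (0.9563 − 0.2368)/(0.9563 + 0.2368) = 0.5767.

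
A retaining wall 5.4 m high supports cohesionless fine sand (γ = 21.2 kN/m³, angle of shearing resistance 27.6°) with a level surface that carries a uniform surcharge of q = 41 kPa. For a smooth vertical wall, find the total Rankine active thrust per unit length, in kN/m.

K_a = tan²(45° − φ/2) = 0.3668.
Soil triangle: ½ K_a γ H² = 0.5×0.3668×21.2×5.4² = 113.4 kN/m.
Surcharge rectangle: K_a q H = 0.3668×41×5.4 = 81.20 kN/m.
Total = 113.4 + 81.20 = 194.6 kN/m.

195 kN/m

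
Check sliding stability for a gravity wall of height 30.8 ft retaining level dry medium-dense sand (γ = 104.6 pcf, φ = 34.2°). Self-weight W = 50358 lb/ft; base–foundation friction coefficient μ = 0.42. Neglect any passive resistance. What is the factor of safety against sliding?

1.52

K_a = tan²(45° − 34.2°/2) = 0.2803.
P_a = ½K_aγH² = 0.5×0.2803×104.6×30.8² = 13910 lb/ft, acting at H/3 = 10.27 ft above the base.
FS_sliding = μW / P_a = 0.42×50358 / 13910 = 1.521.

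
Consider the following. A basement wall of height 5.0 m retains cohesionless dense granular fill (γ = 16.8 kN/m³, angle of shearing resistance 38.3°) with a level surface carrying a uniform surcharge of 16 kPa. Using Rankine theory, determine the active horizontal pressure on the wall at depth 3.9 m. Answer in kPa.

19.1 kPa

K_a = (1 − sin φ)/(1 + sin φ) = 0.2347.
σ_v = γz + q = 16.8 × 3.9 + 16 = 81.52 kPa.
σ_h = K_a σ_v = 0.2347 × 81.52 = 19.14 kPa.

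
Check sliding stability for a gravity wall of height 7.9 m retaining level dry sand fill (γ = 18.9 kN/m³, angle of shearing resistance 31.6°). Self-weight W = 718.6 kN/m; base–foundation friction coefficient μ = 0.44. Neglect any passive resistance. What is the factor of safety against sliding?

K_a = tan²(45° − 31.6°/2) = 0.3123.
P_a = ½K_aγH² = 0.5×0.3123×18.9×7.9² = 184.2 kN/m, acting at H/3 = 2.633 m above the base.
FS_sliding = μW / P_a = 0.44×718.6 / 184.2 = 1.716.

1.72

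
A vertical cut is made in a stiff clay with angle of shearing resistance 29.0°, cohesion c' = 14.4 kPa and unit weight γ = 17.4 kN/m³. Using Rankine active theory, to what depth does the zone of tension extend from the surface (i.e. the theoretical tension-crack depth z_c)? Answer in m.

2.81 m

K_a = tan²(45° − 29.0°/2) = 0.3470; √K_a = 0.5890.
The active pressure is zero where K_a γ z = 2c√K_a, so z_c = 2c/(γ√K_a) = 2×14.4/(17.4×0.5890) = 2.810 m.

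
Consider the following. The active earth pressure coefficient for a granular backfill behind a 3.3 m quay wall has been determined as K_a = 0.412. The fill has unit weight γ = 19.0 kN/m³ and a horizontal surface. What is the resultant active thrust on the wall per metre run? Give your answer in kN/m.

42.6 kN/m

P = ½ K_a γ H² = 0.5 × 0.412 × 19.0 × 3.3² = 42.62 kN/m.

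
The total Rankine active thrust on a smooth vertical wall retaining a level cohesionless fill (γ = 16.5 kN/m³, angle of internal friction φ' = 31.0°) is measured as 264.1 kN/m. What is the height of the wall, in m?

10.0 m

K_a = 0.3201. P_a = ½ K_a γ H² ⇒ H = √(2P_a/(K_a γ)).
H = √(2×264.1/(0.3201×16.5)) = 10.00 m.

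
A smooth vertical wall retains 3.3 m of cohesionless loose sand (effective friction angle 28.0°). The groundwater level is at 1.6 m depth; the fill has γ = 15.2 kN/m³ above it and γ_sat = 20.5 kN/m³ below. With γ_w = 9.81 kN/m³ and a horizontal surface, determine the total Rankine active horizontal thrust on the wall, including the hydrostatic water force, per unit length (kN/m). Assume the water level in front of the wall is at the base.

K_a = tan²(45° − φ/2) = 0.3610.
γ' = 20.5 − 9.81 = 10.69 kN/m³. Depth below WT = 1.7 m.
σ'_h at WT = K_a γ d_w = 8.780 kPa; at base = 8.780 + K_a γ' × 1.7 = 15.34 kPa.
P₁ (0–1.6 m) = ½×8.780×1.6 = 7.024. P₂ (1.6–3.3 m) = ½(8.780+15.34)×1.7 = 20.50.
P_w = ½ γ_w h₂² = 0.5×9.81×1.7² = 14.18. Total = 7.024+20.50+14.18 = 41.70 kN/m.

41.7 kN/m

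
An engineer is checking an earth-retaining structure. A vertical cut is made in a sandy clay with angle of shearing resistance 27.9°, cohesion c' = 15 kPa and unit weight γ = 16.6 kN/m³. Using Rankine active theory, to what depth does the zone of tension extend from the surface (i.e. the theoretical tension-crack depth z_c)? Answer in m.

3.00 m

K_a = tan²(45° − 27.9°/2) = 0.3625; √K_a = 0.6020.
The active pressure is zero where K_a γ z = 2c√K_a, so z_c = 2c/(γ√K_a) = 2×15/(16.6×0.6020) = 3.002 m.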